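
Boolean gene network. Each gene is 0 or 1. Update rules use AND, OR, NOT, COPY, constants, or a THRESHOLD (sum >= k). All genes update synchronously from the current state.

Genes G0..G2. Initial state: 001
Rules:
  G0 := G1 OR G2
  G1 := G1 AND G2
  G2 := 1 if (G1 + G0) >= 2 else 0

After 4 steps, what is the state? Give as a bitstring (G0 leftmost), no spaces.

Step 1: G0=G1|G2=0|1=1 G1=G1&G2=0&1=0 G2=(0+0>=2)=0 -> 100
Step 2: G0=G1|G2=0|0=0 G1=G1&G2=0&0=0 G2=(0+1>=2)=0 -> 000
Step 3: G0=G1|G2=0|0=0 G1=G1&G2=0&0=0 G2=(0+0>=2)=0 -> 000
Step 4: G0=G1|G2=0|0=0 G1=G1&G2=0&0=0 G2=(0+0>=2)=0 -> 000

000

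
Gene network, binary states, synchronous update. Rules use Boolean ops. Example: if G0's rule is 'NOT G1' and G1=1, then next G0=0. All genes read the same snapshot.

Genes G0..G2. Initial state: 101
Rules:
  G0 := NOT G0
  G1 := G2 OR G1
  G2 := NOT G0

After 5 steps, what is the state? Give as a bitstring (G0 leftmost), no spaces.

Step 1: G0=NOT G0=NOT 1=0 G1=G2|G1=1|0=1 G2=NOT G0=NOT 1=0 -> 010
Step 2: G0=NOT G0=NOT 0=1 G1=G2|G1=0|1=1 G2=NOT G0=NOT 0=1 -> 111
Step 3: G0=NOT G0=NOT 1=0 G1=G2|G1=1|1=1 G2=NOT G0=NOT 1=0 -> 010
Step 4: G0=NOT G0=NOT 0=1 G1=G2|G1=0|1=1 G2=NOT G0=NOT 0=1 -> 111
Step 5: G0=NOT G0=NOT 1=0 G1=G2|G1=1|1=1 G2=NOT G0=NOT 1=0 -> 010

010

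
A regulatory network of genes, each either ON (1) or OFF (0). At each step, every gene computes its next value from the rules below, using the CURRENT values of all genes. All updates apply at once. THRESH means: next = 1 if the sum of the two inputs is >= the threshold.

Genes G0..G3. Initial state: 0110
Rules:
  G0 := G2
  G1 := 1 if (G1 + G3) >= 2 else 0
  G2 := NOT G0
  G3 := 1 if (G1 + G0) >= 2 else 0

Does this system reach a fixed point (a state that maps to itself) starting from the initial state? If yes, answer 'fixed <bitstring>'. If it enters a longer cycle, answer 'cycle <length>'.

Step 0: 0110
Step 1: G0=G2=1 G1=(1+0>=2)=0 G2=NOT G0=NOT 0=1 G3=(1+0>=2)=0 -> 1010
Step 2: G0=G2=1 G1=(0+0>=2)=0 G2=NOT G0=NOT 1=0 G3=(0+1>=2)=0 -> 1000
Step 3: G0=G2=0 G1=(0+0>=2)=0 G2=NOT G0=NOT 1=0 G3=(0+1>=2)=0 -> 0000
Step 4: G0=G2=0 G1=(0+0>=2)=0 G2=NOT G0=NOT 0=1 G3=(0+0>=2)=0 -> 0010
Step 5: G0=G2=1 G1=(0+0>=2)=0 G2=NOT G0=NOT 0=1 G3=(0+0>=2)=0 -> 1010
Cycle of length 4 starting at step 1 -> no fixed point

Answer: cycle 4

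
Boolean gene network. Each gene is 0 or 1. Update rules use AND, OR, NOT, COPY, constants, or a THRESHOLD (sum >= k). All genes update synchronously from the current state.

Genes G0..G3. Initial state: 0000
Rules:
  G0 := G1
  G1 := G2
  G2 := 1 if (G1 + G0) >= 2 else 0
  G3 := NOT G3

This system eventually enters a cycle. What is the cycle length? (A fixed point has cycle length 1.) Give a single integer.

Step 0: 0000
Step 1: G0=G1=0 G1=G2=0 G2=(0+0>=2)=0 G3=NOT G3=NOT 0=1 -> 0001
Step 2: G0=G1=0 G1=G2=0 G2=(0+0>=2)=0 G3=NOT G3=NOT 1=0 -> 0000
State from step 2 equals state from step 0 -> cycle length 2

Answer: 2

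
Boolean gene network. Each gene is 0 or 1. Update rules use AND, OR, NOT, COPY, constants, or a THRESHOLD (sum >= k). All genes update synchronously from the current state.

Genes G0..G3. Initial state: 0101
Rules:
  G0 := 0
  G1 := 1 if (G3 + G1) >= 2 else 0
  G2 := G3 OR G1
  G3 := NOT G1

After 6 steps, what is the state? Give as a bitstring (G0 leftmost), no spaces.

Step 1: G0=0(const) G1=(1+1>=2)=1 G2=G3|G1=1|1=1 G3=NOT G1=NOT 1=0 -> 0110
Step 2: G0=0(const) G1=(0+1>=2)=0 G2=G3|G1=0|1=1 G3=NOT G1=NOT 1=0 -> 0010
Step 3: G0=0(const) G1=(0+0>=2)=0 G2=G3|G1=0|0=0 G3=NOT G1=NOT 0=1 -> 0001
Step 4: G0=0(const) G1=(1+0>=2)=0 G2=G3|G1=1|0=1 G3=NOT G1=NOT 0=1 -> 0011
Step 5: G0=0(const) G1=(1+0>=2)=0 G2=G3|G1=1|0=1 G3=NOT G1=NOT 0=1 -> 0011
Step 6: G0=0(const) G1=(1+0>=2)=0 G2=G3|G1=1|0=1 G3=NOT G1=NOT 0=1 -> 0011

0011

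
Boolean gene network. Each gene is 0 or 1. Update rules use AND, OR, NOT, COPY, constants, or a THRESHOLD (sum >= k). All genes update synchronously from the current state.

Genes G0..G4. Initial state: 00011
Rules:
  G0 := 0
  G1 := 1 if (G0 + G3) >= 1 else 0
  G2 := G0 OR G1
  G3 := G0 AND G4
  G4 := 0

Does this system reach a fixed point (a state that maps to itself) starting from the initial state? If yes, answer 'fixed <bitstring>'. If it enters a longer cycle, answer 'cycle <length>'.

Answer: fixed 00000

Derivation:
Step 0: 00011
Step 1: G0=0(const) G1=(0+1>=1)=1 G2=G0|G1=0|0=0 G3=G0&G4=0&1=0 G4=0(const) -> 01000
Step 2: G0=0(const) G1=(0+0>=1)=0 G2=G0|G1=0|1=1 G3=G0&G4=0&0=0 G4=0(const) -> 00100
Step 3: G0=0(const) G1=(0+0>=1)=0 G2=G0|G1=0|0=0 G3=G0&G4=0&0=0 G4=0(const) -> 00000
Step 4: G0=0(const) G1=(0+0>=1)=0 G2=G0|G1=0|0=0 G3=G0&G4=0&0=0 G4=0(const) -> 00000
Fixed point reached at step 3: 00000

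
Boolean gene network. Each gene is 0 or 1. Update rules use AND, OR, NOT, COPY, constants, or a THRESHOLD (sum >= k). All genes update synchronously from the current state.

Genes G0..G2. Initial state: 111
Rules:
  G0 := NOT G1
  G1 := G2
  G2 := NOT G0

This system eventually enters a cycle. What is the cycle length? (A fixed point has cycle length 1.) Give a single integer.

Answer: 3

Derivation:
Step 0: 111
Step 1: G0=NOT G1=NOT 1=0 G1=G2=1 G2=NOT G0=NOT 1=0 -> 010
Step 2: G0=NOT G1=NOT 1=0 G1=G2=0 G2=NOT G0=NOT 0=1 -> 001
Step 3: G0=NOT G1=NOT 0=1 G1=G2=1 G2=NOT G0=NOT 0=1 -> 111
State from step 3 equals state from step 0 -> cycle length 3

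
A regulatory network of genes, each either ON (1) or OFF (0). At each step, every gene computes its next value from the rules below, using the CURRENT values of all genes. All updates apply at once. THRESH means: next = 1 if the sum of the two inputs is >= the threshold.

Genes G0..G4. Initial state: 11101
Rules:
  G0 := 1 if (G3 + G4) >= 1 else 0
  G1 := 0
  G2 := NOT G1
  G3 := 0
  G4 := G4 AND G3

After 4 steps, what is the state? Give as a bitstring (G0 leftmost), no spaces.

Step 1: G0=(0+1>=1)=1 G1=0(const) G2=NOT G1=NOT 1=0 G3=0(const) G4=G4&G3=1&0=0 -> 10000
Step 2: G0=(0+0>=1)=0 G1=0(const) G2=NOT G1=NOT 0=1 G3=0(const) G4=G4&G3=0&0=0 -> 00100
Step 3: G0=(0+0>=1)=0 G1=0(const) G2=NOT G1=NOT 0=1 G3=0(const) G4=G4&G3=0&0=0 -> 00100
Step 4: G0=(0+0>=1)=0 G1=0(const) G2=NOT G1=NOT 0=1 G3=0(const) G4=G4&G3=0&0=0 -> 00100

00100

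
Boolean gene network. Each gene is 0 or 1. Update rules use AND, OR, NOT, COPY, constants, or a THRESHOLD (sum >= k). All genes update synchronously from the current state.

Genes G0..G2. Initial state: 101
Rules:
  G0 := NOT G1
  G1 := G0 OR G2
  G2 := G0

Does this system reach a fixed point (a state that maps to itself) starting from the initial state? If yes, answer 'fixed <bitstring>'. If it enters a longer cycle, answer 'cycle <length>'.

Answer: cycle 5

Derivation:
Step 0: 101
Step 1: G0=NOT G1=NOT 0=1 G1=G0|G2=1|1=1 G2=G0=1 -> 111
Step 2: G0=NOT G1=NOT 1=0 G1=G0|G2=1|1=1 G2=G0=1 -> 011
Step 3: G0=NOT G1=NOT 1=0 G1=G0|G2=0|1=1 G2=G0=0 -> 010
Step 4: G0=NOT G1=NOT 1=0 G1=G0|G2=0|0=0 G2=G0=0 -> 000
Step 5: G0=NOT G1=NOT 0=1 G1=G0|G2=0|0=0 G2=G0=0 -> 100
Step 6: G0=NOT G1=NOT 0=1 G1=G0|G2=1|0=1 G2=G0=1 -> 111
Cycle of length 5 starting at step 1 -> no fixed point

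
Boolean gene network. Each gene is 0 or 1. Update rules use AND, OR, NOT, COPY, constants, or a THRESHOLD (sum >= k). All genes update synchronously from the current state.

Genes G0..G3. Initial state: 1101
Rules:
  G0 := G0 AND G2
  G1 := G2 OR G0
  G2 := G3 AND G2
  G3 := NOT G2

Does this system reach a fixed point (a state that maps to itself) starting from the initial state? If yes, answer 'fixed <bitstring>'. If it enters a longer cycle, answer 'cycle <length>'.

Answer: fixed 0001

Derivation:
Step 0: 1101
Step 1: G0=G0&G2=1&0=0 G1=G2|G0=0|1=1 G2=G3&G2=1&0=0 G3=NOT G2=NOT 0=1 -> 0101
Step 2: G0=G0&G2=0&0=0 G1=G2|G0=0|0=0 G2=G3&G2=1&0=0 G3=NOT G2=NOT 0=1 -> 0001
Step 3: G0=G0&G2=0&0=0 G1=G2|G0=0|0=0 G2=G3&G2=1&0=0 G3=NOT G2=NOT 0=1 -> 0001
Fixed point reached at step 2: 0001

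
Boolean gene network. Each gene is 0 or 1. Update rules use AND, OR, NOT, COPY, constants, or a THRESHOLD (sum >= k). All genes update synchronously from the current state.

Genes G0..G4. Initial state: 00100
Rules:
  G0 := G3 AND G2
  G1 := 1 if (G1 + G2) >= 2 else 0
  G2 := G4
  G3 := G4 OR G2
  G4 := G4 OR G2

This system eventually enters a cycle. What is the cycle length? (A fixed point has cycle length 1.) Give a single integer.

Answer: 1

Derivation:
Step 0: 00100
Step 1: G0=G3&G2=0&1=0 G1=(0+1>=2)=0 G2=G4=0 G3=G4|G2=0|1=1 G4=G4|G2=0|1=1 -> 00011
Step 2: G0=G3&G2=1&0=0 G1=(0+0>=2)=0 G2=G4=1 G3=G4|G2=1|0=1 G4=G4|G2=1|0=1 -> 00111
Step 3: G0=G3&G2=1&1=1 G1=(0+1>=2)=0 G2=G4=1 G3=G4|G2=1|1=1 G4=G4|G2=1|1=1 -> 10111
Step 4: G0=G3&G2=1&1=1 G1=(0+1>=2)=0 G2=G4=1 G3=G4|G2=1|1=1 G4=G4|G2=1|1=1 -> 10111
State from step 4 equals state from step 3 -> cycle length 1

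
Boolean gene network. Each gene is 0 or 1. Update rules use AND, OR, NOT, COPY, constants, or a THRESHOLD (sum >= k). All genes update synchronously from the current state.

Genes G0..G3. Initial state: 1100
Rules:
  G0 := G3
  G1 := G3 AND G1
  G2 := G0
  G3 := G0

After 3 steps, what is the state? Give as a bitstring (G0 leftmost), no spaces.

Step 1: G0=G3=0 G1=G3&G1=0&1=0 G2=G0=1 G3=G0=1 -> 0011
Step 2: G0=G3=1 G1=G3&G1=1&0=0 G2=G0=0 G3=G0=0 -> 1000
Step 3: G0=G3=0 G1=G3&G1=0&0=0 G2=G0=1 G3=G0=1 -> 0011

0011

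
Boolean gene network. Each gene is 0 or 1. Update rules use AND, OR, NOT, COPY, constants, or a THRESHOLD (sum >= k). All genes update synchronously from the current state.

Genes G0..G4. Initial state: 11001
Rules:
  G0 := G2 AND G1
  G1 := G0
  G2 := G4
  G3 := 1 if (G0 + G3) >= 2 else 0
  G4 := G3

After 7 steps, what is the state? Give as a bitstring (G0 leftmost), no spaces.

Step 1: G0=G2&G1=0&1=0 G1=G0=1 G2=G4=1 G3=(1+0>=2)=0 G4=G3=0 -> 01100
Step 2: G0=G2&G1=1&1=1 G1=G0=0 G2=G4=0 G3=(0+0>=2)=0 G4=G3=0 -> 10000
Step 3: G0=G2&G1=0&0=0 G1=G0=1 G2=G4=0 G3=(1+0>=2)=0 G4=G3=0 -> 01000
Step 4: G0=G2&G1=0&1=0 G1=G0=0 G2=G4=0 G3=(0+0>=2)=0 G4=G3=0 -> 00000
Step 5: G0=G2&G1=0&0=0 G1=G0=0 G2=G4=0 G3=(0+0>=2)=0 G4=G3=0 -> 00000
Step 6: G0=G2&G1=0&0=0 G1=G0=0 G2=G4=0 G3=(0+0>=2)=0 G4=G3=0 -> 00000
Step 7: G0=G2&G1=0&0=0 G1=G0=0 G2=G4=0 G3=(0+0>=2)=0 G4=G3=0 -> 00000

00000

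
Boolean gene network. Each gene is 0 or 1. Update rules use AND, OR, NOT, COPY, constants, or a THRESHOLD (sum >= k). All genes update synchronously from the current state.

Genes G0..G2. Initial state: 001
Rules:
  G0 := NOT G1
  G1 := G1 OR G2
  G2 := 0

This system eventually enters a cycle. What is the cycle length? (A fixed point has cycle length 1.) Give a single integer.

Answer: 1

Derivation:
Step 0: 001
Step 1: G0=NOT G1=NOT 0=1 G1=G1|G2=0|1=1 G2=0(const) -> 110
Step 2: G0=NOT G1=NOT 1=0 G1=G1|G2=1|0=1 G2=0(const) -> 010
Step 3: G0=NOT G1=NOT 1=0 G1=G1|G2=1|0=1 G2=0(const) -> 010
State from step 3 equals state from step 2 -> cycle length 1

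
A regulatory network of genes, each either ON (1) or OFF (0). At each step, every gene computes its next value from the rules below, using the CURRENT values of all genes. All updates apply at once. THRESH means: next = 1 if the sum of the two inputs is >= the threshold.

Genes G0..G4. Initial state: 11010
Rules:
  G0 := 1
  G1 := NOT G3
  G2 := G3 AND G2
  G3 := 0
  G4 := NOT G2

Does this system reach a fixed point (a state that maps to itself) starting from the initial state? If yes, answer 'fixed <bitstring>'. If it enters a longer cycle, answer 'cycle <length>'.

Answer: fixed 11001

Derivation:
Step 0: 11010
Step 1: G0=1(const) G1=NOT G3=NOT 1=0 G2=G3&G2=1&0=0 G3=0(const) G4=NOT G2=NOT 0=1 -> 10001
Step 2: G0=1(const) G1=NOT G3=NOT 0=1 G2=G3&G2=0&0=0 G3=0(const) G4=NOT G2=NOT 0=1 -> 11001
Step 3: G0=1(const) G1=NOT G3=NOT 0=1 G2=G3&G2=0&0=0 G3=0(const) G4=NOT G2=NOT 0=1 -> 11001
Fixed point reached at step 2: 11001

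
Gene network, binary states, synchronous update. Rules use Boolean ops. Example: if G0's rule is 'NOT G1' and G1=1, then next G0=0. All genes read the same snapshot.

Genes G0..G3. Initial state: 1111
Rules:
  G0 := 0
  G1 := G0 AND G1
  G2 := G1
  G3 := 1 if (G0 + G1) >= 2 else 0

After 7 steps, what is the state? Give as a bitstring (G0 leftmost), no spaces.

Step 1: G0=0(const) G1=G0&G1=1&1=1 G2=G1=1 G3=(1+1>=2)=1 -> 0111
Step 2: G0=0(const) G1=G0&G1=0&1=0 G2=G1=1 G3=(0+1>=2)=0 -> 0010
Step 3: G0=0(const) G1=G0&G1=0&0=0 G2=G1=0 G3=(0+0>=2)=0 -> 0000
Step 4: G0=0(const) G1=G0&G1=0&0=0 G2=G1=0 G3=(0+0>=2)=0 -> 0000
Step 5: G0=0(const) G1=G0&G1=0&0=0 G2=G1=0 G3=(0+0>=2)=0 -> 0000
Step 6: G0=0(const) G1=G0&G1=0&0=0 G2=G1=0 G3=(0+0>=2)=0 -> 0000
Step 7: G0=0(const) G1=G0&G1=0&0=0 G2=G1=0 G3=(0+0>=2)=0 -> 0000

0000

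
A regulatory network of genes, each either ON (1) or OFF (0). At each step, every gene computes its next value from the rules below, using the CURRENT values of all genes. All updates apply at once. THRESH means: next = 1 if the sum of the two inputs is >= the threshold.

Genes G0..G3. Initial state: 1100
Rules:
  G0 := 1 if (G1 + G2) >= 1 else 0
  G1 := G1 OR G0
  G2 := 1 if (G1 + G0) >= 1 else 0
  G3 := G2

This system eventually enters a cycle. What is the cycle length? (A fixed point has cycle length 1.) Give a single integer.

Answer: 1

Derivation:
Step 0: 1100
Step 1: G0=(1+0>=1)=1 G1=G1|G0=1|1=1 G2=(1+1>=1)=1 G3=G2=0 -> 1110
Step 2: G0=(1+1>=1)=1 G1=G1|G0=1|1=1 G2=(1+1>=1)=1 G3=G2=1 -> 1111
Step 3: G0=(1+1>=1)=1 G1=G1|G0=1|1=1 G2=(1+1>=1)=1 G3=G2=1 -> 1111
State from step 3 equals state from step 2 -> cycle length 1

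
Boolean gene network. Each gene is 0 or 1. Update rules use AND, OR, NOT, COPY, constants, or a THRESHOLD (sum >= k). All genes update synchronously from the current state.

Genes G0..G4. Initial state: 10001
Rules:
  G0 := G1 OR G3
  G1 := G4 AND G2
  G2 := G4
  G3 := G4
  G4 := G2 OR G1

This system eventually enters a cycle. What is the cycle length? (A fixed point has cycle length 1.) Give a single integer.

Answer: 2

Derivation:
Step 0: 10001
Step 1: G0=G1|G3=0|0=0 G1=G4&G2=1&0=0 G2=G4=1 G3=G4=1 G4=G2|G1=0|0=0 -> 00110
Step 2: G0=G1|G3=0|1=1 G1=G4&G2=0&1=0 G2=G4=0 G3=G4=0 G4=G2|G1=1|0=1 -> 10001
State from step 2 equals state from step 0 -> cycle length 2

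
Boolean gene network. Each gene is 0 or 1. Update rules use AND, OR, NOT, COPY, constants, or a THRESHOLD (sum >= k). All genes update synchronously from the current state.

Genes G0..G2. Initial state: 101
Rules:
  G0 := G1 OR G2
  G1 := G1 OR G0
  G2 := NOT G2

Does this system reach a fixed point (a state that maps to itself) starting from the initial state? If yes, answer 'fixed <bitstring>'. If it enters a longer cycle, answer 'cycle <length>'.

Answer: cycle 2

Derivation:
Step 0: 101
Step 1: G0=G1|G2=0|1=1 G1=G1|G0=0|1=1 G2=NOT G2=NOT 1=0 -> 110
Step 2: G0=G1|G2=1|0=1 G1=G1|G0=1|1=1 G2=NOT G2=NOT 0=1 -> 111
Step 3: G0=G1|G2=1|1=1 G1=G1|G0=1|1=1 G2=NOT G2=NOT 1=0 -> 110
Cycle of length 2 starting at step 1 -> no fixed point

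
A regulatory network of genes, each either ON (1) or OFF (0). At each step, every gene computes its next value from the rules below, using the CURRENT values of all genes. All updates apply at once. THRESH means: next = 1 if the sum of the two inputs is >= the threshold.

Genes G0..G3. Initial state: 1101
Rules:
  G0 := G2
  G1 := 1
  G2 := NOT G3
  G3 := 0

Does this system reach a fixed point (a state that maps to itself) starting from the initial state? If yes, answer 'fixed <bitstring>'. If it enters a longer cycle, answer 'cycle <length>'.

Answer: fixed 1110

Derivation:
Step 0: 1101
Step 1: G0=G2=0 G1=1(const) G2=NOT G3=NOT 1=0 G3=0(const) -> 0100
Step 2: G0=G2=0 G1=1(const) G2=NOT G3=NOT 0=1 G3=0(const) -> 0110
Step 3: G0=G2=1 G1=1(const) G2=NOT G3=NOT 0=1 G3=0(const) -> 1110
Step 4: G0=G2=1 G1=1(const) G2=NOT G3=NOT 0=1 G3=0(const) -> 1110
Fixed point reached at step 3: 1110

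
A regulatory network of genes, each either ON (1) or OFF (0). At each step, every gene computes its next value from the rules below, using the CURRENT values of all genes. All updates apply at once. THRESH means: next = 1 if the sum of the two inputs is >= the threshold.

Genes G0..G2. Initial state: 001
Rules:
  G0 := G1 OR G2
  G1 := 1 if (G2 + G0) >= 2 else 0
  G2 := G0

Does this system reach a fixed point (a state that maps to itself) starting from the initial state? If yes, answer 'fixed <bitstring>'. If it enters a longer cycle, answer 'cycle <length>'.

Answer: cycle 2

Derivation:
Step 0: 001
Step 1: G0=G1|G2=0|1=1 G1=(1+0>=2)=0 G2=G0=0 -> 100
Step 2: G0=G1|G2=0|0=0 G1=(0+1>=2)=0 G2=G0=1 -> 001
Cycle of length 2 starting at step 0 -> no fixed point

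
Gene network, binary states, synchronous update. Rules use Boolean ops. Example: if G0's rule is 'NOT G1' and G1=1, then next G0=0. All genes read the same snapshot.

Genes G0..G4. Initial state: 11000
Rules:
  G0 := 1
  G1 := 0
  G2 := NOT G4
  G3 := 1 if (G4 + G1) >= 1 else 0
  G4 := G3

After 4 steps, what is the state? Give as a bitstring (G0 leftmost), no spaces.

Step 1: G0=1(const) G1=0(const) G2=NOT G4=NOT 0=1 G3=(0+1>=1)=1 G4=G3=0 -> 10110
Step 2: G0=1(const) G1=0(const) G2=NOT G4=NOT 0=1 G3=(0+0>=1)=0 G4=G3=1 -> 10101
Step 3: G0=1(const) G1=0(const) G2=NOT G4=NOT 1=0 G3=(1+0>=1)=1 G4=G3=0 -> 10010
Step 4: G0=1(const) G1=0(const) G2=NOT G4=NOT 0=1 G3=(0+0>=1)=0 G4=G3=1 -> 10101

10101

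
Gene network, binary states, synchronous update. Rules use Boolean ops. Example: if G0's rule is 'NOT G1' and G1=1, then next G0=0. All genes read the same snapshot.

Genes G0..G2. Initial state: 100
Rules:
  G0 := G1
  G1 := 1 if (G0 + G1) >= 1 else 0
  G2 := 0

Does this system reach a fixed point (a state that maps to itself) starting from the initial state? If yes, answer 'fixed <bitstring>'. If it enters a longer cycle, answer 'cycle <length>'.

Answer: fixed 110

Derivation:
Step 0: 100
Step 1: G0=G1=0 G1=(1+0>=1)=1 G2=0(const) -> 010
Step 2: G0=G1=1 G1=(0+1>=1)=1 G2=0(const) -> 110
Step 3: G0=G1=1 G1=(1+1>=1)=1 G2=0(const) -> 110
Fixed point reached at step 2: 110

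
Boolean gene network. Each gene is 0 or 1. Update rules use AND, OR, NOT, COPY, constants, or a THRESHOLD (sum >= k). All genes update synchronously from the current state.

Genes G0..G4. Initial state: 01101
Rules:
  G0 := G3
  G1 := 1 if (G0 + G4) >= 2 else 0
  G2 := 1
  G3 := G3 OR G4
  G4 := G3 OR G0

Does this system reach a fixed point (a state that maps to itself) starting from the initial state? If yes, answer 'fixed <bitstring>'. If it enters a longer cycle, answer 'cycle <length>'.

Answer: fixed 11111

Derivation:
Step 0: 01101
Step 1: G0=G3=0 G1=(0+1>=2)=0 G2=1(const) G3=G3|G4=0|1=1 G4=G3|G0=0|0=0 -> 00110
Step 2: G0=G3=1 G1=(0+0>=2)=0 G2=1(const) G3=G3|G4=1|0=1 G4=G3|G0=1|0=1 -> 10111
Step 3: G0=G3=1 G1=(1+1>=2)=1 G2=1(const) G3=G3|G4=1|1=1 G4=G3|G0=1|1=1 -> 11111
Step 4: G0=G3=1 G1=(1+1>=2)=1 G2=1(const) G3=G3|G4=1|1=1 G4=G3|G0=1|1=1 -> 11111
Fixed point reached at step 3: 11111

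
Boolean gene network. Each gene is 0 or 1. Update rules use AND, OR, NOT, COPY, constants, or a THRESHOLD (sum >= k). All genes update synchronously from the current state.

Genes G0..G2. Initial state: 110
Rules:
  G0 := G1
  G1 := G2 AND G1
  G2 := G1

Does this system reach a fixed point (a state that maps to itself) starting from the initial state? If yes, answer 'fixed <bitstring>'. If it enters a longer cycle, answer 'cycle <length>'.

Answer: fixed 000

Derivation:
Step 0: 110
Step 1: G0=G1=1 G1=G2&G1=0&1=0 G2=G1=1 -> 101
Step 2: G0=G1=0 G1=G2&G1=1&0=0 G2=G1=0 -> 000
Step 3: G0=G1=0 G1=G2&G1=0&0=0 G2=G1=0 -> 000
Fixed point reached at step 2: 000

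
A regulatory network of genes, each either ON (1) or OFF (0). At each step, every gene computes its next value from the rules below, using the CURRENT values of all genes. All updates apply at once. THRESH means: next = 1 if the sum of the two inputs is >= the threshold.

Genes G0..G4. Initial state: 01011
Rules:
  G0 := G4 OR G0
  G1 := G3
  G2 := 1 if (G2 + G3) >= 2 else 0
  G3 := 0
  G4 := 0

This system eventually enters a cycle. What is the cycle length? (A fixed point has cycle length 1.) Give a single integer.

Step 0: 01011
Step 1: G0=G4|G0=1|0=1 G1=G3=1 G2=(0+1>=2)=0 G3=0(const) G4=0(const) -> 11000
Step 2: G0=G4|G0=0|1=1 G1=G3=0 G2=(0+0>=2)=0 G3=0(const) G4=0(const) -> 10000
Step 3: G0=G4|G0=0|1=1 G1=G3=0 G2=(0+0>=2)=0 G3=0(const) G4=0(const) -> 10000
State from step 3 equals state from step 2 -> cycle length 1

Answer: 1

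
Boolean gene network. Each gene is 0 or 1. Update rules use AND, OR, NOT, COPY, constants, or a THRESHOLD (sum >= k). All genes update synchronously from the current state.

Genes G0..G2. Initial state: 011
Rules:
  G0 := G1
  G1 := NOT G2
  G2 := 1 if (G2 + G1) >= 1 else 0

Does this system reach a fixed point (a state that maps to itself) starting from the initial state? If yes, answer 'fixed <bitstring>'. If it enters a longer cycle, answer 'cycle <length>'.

Step 0: 011
Step 1: G0=G1=1 G1=NOT G2=NOT 1=0 G2=(1+1>=1)=1 -> 101
Step 2: G0=G1=0 G1=NOT G2=NOT 1=0 G2=(1+0>=1)=1 -> 001
Step 3: G0=G1=0 G1=NOT G2=NOT 1=0 G2=(1+0>=1)=1 -> 001
Fixed point reached at step 2: 001

Answer: fixed 001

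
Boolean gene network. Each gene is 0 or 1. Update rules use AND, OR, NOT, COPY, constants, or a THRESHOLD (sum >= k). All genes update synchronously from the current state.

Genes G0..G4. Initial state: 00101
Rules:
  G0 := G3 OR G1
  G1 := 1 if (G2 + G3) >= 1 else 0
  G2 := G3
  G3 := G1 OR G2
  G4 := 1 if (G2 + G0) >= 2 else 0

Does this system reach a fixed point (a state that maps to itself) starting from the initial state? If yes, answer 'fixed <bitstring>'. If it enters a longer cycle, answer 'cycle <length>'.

Step 0: 00101
Step 1: G0=G3|G1=0|0=0 G1=(1+0>=1)=1 G2=G3=0 G3=G1|G2=0|1=1 G4=(1+0>=2)=0 -> 01010
Step 2: G0=G3|G1=1|1=1 G1=(0+1>=1)=1 G2=G3=1 G3=G1|G2=1|0=1 G4=(0+0>=2)=0 -> 11110
Step 3: G0=G3|G1=1|1=1 G1=(1+1>=1)=1 G2=G3=1 G3=G1|G2=1|1=1 G4=(1+1>=2)=1 -> 11111
Step 4: G0=G3|G1=1|1=1 G1=(1+1>=1)=1 G2=G3=1 G3=G1|G2=1|1=1 G4=(1+1>=2)=1 -> 11111
Fixed point reached at step 3: 11111

Answer: fixed 11111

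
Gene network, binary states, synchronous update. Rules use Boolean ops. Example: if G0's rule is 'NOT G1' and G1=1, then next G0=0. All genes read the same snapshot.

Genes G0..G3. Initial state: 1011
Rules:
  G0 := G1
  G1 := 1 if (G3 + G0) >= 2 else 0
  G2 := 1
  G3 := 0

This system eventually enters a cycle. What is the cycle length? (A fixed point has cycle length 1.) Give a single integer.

Answer: 1

Derivation:
Step 0: 1011
Step 1: G0=G1=0 G1=(1+1>=2)=1 G2=1(const) G3=0(const) -> 0110
Step 2: G0=G1=1 G1=(0+0>=2)=0 G2=1(const) G3=0(const) -> 1010
Step 3: G0=G1=0 G1=(0+1>=2)=0 G2=1(const) G3=0(const) -> 0010
Step 4: G0=G1=0 G1=(0+0>=2)=0 G2=1(const) G3=0(const) -> 0010
State from step 4 equals state from step 3 -> cycle length 1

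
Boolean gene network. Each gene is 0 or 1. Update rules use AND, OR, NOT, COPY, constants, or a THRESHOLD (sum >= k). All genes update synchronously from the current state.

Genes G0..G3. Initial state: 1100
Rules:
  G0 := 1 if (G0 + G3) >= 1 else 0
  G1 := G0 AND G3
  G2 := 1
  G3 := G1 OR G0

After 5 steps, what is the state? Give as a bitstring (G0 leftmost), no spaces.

Step 1: G0=(1+0>=1)=1 G1=G0&G3=1&0=0 G2=1(const) G3=G1|G0=1|1=1 -> 1011
Step 2: G0=(1+1>=1)=1 G1=G0&G3=1&1=1 G2=1(const) G3=G1|G0=0|1=1 -> 1111
Step 3: G0=(1+1>=1)=1 G1=G0&G3=1&1=1 G2=1(const) G3=G1|G0=1|1=1 -> 1111
Step 4: G0=(1+1>=1)=1 G1=G0&G3=1&1=1 G2=1(const) G3=G1|G0=1|1=1 -> 1111
Step 5: G0=(1+1>=1)=1 G1=G0&G3=1&1=1 G2=1(const) G3=G1|G0=1|1=1 -> 1111

1111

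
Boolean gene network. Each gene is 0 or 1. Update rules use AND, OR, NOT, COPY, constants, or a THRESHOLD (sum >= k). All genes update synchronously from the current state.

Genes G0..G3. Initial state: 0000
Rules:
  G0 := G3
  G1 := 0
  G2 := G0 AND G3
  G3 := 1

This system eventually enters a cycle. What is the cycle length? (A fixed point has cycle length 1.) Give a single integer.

Step 0: 0000
Step 1: G0=G3=0 G1=0(const) G2=G0&G3=0&0=0 G3=1(const) -> 0001
Step 2: G0=G3=1 G1=0(const) G2=G0&G3=0&1=0 G3=1(const) -> 1001
Step 3: G0=G3=1 G1=0(const) G2=G0&G3=1&1=1 G3=1(const) -> 1011
Step 4: G0=G3=1 G1=0(const) G2=G0&G3=1&1=1 G3=1(const) -> 1011
State from step 4 equals state from step 3 -> cycle length 1

Answer: 1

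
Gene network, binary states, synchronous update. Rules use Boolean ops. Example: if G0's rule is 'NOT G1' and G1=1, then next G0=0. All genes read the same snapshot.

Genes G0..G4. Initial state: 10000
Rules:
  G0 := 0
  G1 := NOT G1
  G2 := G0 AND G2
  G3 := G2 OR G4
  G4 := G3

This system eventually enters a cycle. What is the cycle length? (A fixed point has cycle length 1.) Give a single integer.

Answer: 2

Derivation:
Step 0: 10000
Step 1: G0=0(const) G1=NOT G1=NOT 0=1 G2=G0&G2=1&0=0 G3=G2|G4=0|0=0 G4=G3=0 -> 01000
Step 2: G0=0(const) G1=NOT G1=NOT 1=0 G2=G0&G2=0&0=0 G3=G2|G4=0|0=0 G4=G3=0 -> 00000
Step 3: G0=0(const) G1=NOT G1=NOT 0=1 G2=G0&G2=0&0=0 G3=G2|G4=0|0=0 G4=G3=0 -> 01000
State from step 3 equals state from step 1 -> cycle length 2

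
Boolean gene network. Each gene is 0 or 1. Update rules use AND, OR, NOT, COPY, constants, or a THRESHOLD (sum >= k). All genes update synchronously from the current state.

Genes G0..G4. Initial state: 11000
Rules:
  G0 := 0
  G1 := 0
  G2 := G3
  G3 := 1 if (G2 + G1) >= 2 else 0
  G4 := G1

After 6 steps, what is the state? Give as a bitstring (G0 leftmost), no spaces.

Step 1: G0=0(const) G1=0(const) G2=G3=0 G3=(0+1>=2)=0 G4=G1=1 -> 00001
Step 2: G0=0(const) G1=0(const) G2=G3=0 G3=(0+0>=2)=0 G4=G1=0 -> 00000
Step 3: G0=0(const) G1=0(const) G2=G3=0 G3=(0+0>=2)=0 G4=G1=0 -> 00000
Step 4: G0=0(const) G1=0(const) G2=G3=0 G3=(0+0>=2)=0 G4=G1=0 -> 00000
Step 5: G0=0(const) G1=0(const) G2=G3=0 G3=(0+0>=2)=0 G4=G1=0 -> 00000
Step 6: G0=0(const) G1=0(const) G2=G3=0 G3=(0+0>=2)=0 G4=G1=0 -> 00000

00000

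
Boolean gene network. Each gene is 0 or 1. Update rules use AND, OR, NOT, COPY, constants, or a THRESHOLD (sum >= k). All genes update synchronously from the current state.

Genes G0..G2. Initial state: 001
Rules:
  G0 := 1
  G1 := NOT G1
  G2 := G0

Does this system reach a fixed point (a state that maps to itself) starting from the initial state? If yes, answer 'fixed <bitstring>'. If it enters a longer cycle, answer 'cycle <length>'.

Answer: cycle 2

Derivation:
Step 0: 001
Step 1: G0=1(const) G1=NOT G1=NOT 0=1 G2=G0=0 -> 110
Step 2: G0=1(const) G1=NOT G1=NOT 1=0 G2=G0=1 -> 101
Step 3: G0=1(const) G1=NOT G1=NOT 0=1 G2=G0=1 -> 111
Step 4: G0=1(const) G1=NOT G1=NOT 1=0 G2=G0=1 -> 101
Cycle of length 2 starting at step 2 -> no fixed point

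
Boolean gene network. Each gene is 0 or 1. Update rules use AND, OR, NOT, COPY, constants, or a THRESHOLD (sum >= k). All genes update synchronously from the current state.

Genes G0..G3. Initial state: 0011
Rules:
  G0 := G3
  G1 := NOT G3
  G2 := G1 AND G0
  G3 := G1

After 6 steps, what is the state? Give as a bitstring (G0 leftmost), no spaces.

Step 1: G0=G3=1 G1=NOT G3=NOT 1=0 G2=G1&G0=0&0=0 G3=G1=0 -> 1000
Step 2: G0=G3=0 G1=NOT G3=NOT 0=1 G2=G1&G0=0&1=0 G3=G1=0 -> 0100
Step 3: G0=G3=0 G1=NOT G3=NOT 0=1 G2=G1&G0=1&0=0 G3=G1=1 -> 0101
Step 4: G0=G3=1 G1=NOT G3=NOT 1=0 G2=G1&G0=1&0=0 G3=G1=1 -> 1001
Step 5: G0=G3=1 G1=NOT G3=NOT 1=0 G2=G1&G0=0&1=0 G3=G1=0 -> 1000
Step 6: G0=G3=0 G1=NOT G3=NOT 0=1 G2=G1&G0=0&1=0 G3=G1=0 -> 0100

0100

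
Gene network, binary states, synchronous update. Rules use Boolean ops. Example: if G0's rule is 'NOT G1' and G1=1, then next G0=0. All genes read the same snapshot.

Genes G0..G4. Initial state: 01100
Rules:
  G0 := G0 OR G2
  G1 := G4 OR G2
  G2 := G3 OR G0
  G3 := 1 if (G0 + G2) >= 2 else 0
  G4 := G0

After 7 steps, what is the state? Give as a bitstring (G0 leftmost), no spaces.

Step 1: G0=G0|G2=0|1=1 G1=G4|G2=0|1=1 G2=G3|G0=0|0=0 G3=(0+1>=2)=0 G4=G0=0 -> 11000
Step 2: G0=G0|G2=1|0=1 G1=G4|G2=0|0=0 G2=G3|G0=0|1=1 G3=(1+0>=2)=0 G4=G0=1 -> 10101
Step 3: G0=G0|G2=1|1=1 G1=G4|G2=1|1=1 G2=G3|G0=0|1=1 G3=(1+1>=2)=1 G4=G0=1 -> 11111
Step 4: G0=G0|G2=1|1=1 G1=G4|G2=1|1=1 G2=G3|G0=1|1=1 G3=(1+1>=2)=1 G4=G0=1 -> 11111
Step 5: G0=G0|G2=1|1=1 G1=G4|G2=1|1=1 G2=G3|G0=1|1=1 G3=(1+1>=2)=1 G4=G0=1 -> 11111
Step 6: G0=G0|G2=1|1=1 G1=G4|G2=1|1=1 G2=G3|G0=1|1=1 G3=(1+1>=2)=1 G4=G0=1 -> 11111
Step 7: G0=G0|G2=1|1=1 G1=G4|G2=1|1=1 G2=G3|G0=1|1=1 G3=(1+1>=2)=1 G4=G0=1 -> 11111

11111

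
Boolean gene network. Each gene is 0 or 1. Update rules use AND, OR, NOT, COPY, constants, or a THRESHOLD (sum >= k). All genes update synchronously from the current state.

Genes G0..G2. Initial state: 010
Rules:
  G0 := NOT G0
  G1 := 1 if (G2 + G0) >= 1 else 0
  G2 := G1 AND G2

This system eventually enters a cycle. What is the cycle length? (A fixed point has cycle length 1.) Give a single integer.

Step 0: 010
Step 1: G0=NOT G0=NOT 0=1 G1=(0+0>=1)=0 G2=G1&G2=1&0=0 -> 100
Step 2: G0=NOT G0=NOT 1=0 G1=(0+1>=1)=1 G2=G1&G2=0&0=0 -> 010
State from step 2 equals state from step 0 -> cycle length 2

Answer: 2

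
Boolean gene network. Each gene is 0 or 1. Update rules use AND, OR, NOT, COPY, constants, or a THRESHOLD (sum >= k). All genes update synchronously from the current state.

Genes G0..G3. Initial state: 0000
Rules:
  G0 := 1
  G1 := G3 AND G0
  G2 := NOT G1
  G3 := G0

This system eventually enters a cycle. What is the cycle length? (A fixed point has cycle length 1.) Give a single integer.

Answer: 1

Derivation:
Step 0: 0000
Step 1: G0=1(const) G1=G3&G0=0&0=0 G2=NOT G1=NOT 0=1 G3=G0=0 -> 1010
Step 2: G0=1(const) G1=G3&G0=0&1=0 G2=NOT G1=NOT 0=1 G3=G0=1 -> 1011
Step 3: G0=1(const) G1=G3&G0=1&1=1 G2=NOT G1=NOT 0=1 G3=G0=1 -> 1111
Step 4: G0=1(const) G1=G3&G0=1&1=1 G2=NOT G1=NOT 1=0 G3=G0=1 -> 1101
Step 5: G0=1(const) G1=G3&G0=1&1=1 G2=NOT G1=NOT 1=0 G3=G0=1 -> 1101
State from step 5 equals state from step 4 -> cycle length 1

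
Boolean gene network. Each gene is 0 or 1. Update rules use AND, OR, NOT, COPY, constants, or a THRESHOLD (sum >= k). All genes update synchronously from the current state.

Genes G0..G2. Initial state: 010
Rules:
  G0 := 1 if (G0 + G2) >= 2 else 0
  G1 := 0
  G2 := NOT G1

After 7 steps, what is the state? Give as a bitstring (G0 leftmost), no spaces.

Step 1: G0=(0+0>=2)=0 G1=0(const) G2=NOT G1=NOT 1=0 -> 000
Step 2: G0=(0+0>=2)=0 G1=0(const) G2=NOT G1=NOT 0=1 -> 001
Step 3: G0=(0+1>=2)=0 G1=0(const) G2=NOT G1=NOT 0=1 -> 001
Step 4: G0=(0+1>=2)=0 G1=0(const) G2=NOT G1=NOT 0=1 -> 001
Step 5: G0=(0+1>=2)=0 G1=0(const) G2=NOT G1=NOT 0=1 -> 001
Step 6: G0=(0+1>=2)=0 G1=0(const) G2=NOT G1=NOT 0=1 -> 001
Step 7: G0=(0+1>=2)=0 G1=0(const) G2=NOT G1=NOT 0=1 -> 001

001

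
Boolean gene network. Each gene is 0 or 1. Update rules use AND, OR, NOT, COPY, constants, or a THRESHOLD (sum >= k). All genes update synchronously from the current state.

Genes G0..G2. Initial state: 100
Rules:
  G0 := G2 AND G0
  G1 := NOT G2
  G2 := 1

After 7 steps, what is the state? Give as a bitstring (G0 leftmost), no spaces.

Step 1: G0=G2&G0=0&1=0 G1=NOT G2=NOT 0=1 G2=1(const) -> 011
Step 2: G0=G2&G0=1&0=0 G1=NOT G2=NOT 1=0 G2=1(const) -> 001
Step 3: G0=G2&G0=1&0=0 G1=NOT G2=NOT 1=0 G2=1(const) -> 001
Step 4: G0=G2&G0=1&0=0 G1=NOT G2=NOT 1=0 G2=1(const) -> 001
Step 5: G0=G2&G0=1&0=0 G1=NOT G2=NOT 1=0 G2=1(const) -> 001
Step 6: G0=G2&G0=1&0=0 G1=NOT G2=NOT 1=0 G2=1(const) -> 001
Step 7: G0=G2&G0=1&0=0 G1=NOT G2=NOT 1=0 G2=1(const) -> 001

001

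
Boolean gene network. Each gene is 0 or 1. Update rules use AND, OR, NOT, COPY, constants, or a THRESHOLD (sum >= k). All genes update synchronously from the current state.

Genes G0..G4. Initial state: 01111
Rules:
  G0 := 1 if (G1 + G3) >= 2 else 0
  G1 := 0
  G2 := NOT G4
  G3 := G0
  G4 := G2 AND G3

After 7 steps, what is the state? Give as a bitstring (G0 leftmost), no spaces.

Step 1: G0=(1+1>=2)=1 G1=0(const) G2=NOT G4=NOT 1=0 G3=G0=0 G4=G2&G3=1&1=1 -> 10001
Step 2: G0=(0+0>=2)=0 G1=0(const) G2=NOT G4=NOT 1=0 G3=G0=1 G4=G2&G3=0&0=0 -> 00010
Step 3: G0=(0+1>=2)=0 G1=0(const) G2=NOT G4=NOT 0=1 G3=G0=0 G4=G2&G3=0&1=0 -> 00100
Step 4: G0=(0+0>=2)=0 G1=0(const) G2=NOT G4=NOT 0=1 G3=G0=0 G4=G2&G3=1&0=0 -> 00100
Step 5: G0=(0+0>=2)=0 G1=0(const) G2=NOT G4=NOT 0=1 G3=G0=0 G4=G2&G3=1&0=0 -> 00100
Step 6: G0=(0+0>=2)=0 G1=0(const) G2=NOT G4=NOT 0=1 G3=G0=0 G4=G2&G3=1&0=0 -> 00100
Step 7: G0=(0+0>=2)=0 G1=0(const) G2=NOT G4=NOT 0=1 G3=G0=0 G4=G2&G3=1&0=0 -> 00100

00100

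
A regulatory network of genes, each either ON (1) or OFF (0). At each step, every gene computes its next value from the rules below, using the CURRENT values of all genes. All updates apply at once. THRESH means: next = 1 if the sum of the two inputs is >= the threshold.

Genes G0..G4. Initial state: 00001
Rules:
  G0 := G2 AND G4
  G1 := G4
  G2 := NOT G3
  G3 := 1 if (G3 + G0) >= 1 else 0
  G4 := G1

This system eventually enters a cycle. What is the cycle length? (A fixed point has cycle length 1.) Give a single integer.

Step 0: 00001
Step 1: G0=G2&G4=0&1=0 G1=G4=1 G2=NOT G3=NOT 0=1 G3=(0+0>=1)=0 G4=G1=0 -> 01100
Step 2: G0=G2&G4=1&0=0 G1=G4=0 G2=NOT G3=NOT 0=1 G3=(0+0>=1)=0 G4=G1=1 -> 00101
Step 3: G0=G2&G4=1&1=1 G1=G4=1 G2=NOT G3=NOT 0=1 G3=(0+0>=1)=0 G4=G1=0 -> 11100
Step 4: G0=G2&G4=1&0=0 G1=G4=0 G2=NOT G3=NOT 0=1 G3=(0+1>=1)=1 G4=G1=1 -> 00111
Step 5: G0=G2&G4=1&1=1 G1=G4=1 G2=NOT G3=NOT 1=0 G3=(1+0>=1)=1 G4=G1=0 -> 11010
Step 6: G0=G2&G4=0&0=0 G1=G4=0 G2=NOT G3=NOT 1=0 G3=(1+1>=1)=1 G4=G1=1 -> 00011
Step 7: G0=G2&G4=0&1=0 G1=G4=1 G2=NOT G3=NOT 1=0 G3=(1+0>=1)=1 G4=G1=0 -> 01010
Step 8: G0=G2&G4=0&0=0 G1=G4=0 G2=NOT G3=NOT 1=0 G3=(1+0>=1)=1 G4=G1=1 -> 00011
State from step 8 equals state from step 6 -> cycle length 2

Answer: 2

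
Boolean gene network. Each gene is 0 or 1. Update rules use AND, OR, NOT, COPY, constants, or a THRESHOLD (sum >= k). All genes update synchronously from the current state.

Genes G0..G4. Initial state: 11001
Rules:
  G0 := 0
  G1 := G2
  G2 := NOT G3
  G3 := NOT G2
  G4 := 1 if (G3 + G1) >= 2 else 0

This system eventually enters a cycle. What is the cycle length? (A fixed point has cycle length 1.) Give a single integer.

Step 0: 11001
Step 1: G0=0(const) G1=G2=0 G2=NOT G3=NOT 0=1 G3=NOT G2=NOT 0=1 G4=(0+1>=2)=0 -> 00110
Step 2: G0=0(const) G1=G2=1 G2=NOT G3=NOT 1=0 G3=NOT G2=NOT 1=0 G4=(1+0>=2)=0 -> 01000
Step 3: G0=0(const) G1=G2=0 G2=NOT G3=NOT 0=1 G3=NOT G2=NOT 0=1 G4=(0+1>=2)=0 -> 00110
State from step 3 equals state from step 1 -> cycle length 2

Answer: 2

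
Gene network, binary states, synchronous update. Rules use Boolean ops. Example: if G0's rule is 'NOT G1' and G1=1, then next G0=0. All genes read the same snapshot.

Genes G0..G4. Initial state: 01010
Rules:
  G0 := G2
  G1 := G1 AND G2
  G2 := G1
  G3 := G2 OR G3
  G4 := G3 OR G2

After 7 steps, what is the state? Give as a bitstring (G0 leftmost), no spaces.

Step 1: G0=G2=0 G1=G1&G2=1&0=0 G2=G1=1 G3=G2|G3=0|1=1 G4=G3|G2=1|0=1 -> 00111
Step 2: G0=G2=1 G1=G1&G2=0&1=0 G2=G1=0 G3=G2|G3=1|1=1 G4=G3|G2=1|1=1 -> 10011
Step 3: G0=G2=0 G1=G1&G2=0&0=0 G2=G1=0 G3=G2|G3=0|1=1 G4=G3|G2=1|0=1 -> 00011
Step 4: G0=G2=0 G1=G1&G2=0&0=0 G2=G1=0 G3=G2|G3=0|1=1 G4=G3|G2=1|0=1 -> 00011
Step 5: G0=G2=0 G1=G1&G2=0&0=0 G2=G1=0 G3=G2|G3=0|1=1 G4=G3|G2=1|0=1 -> 00011
Step 6: G0=G2=0 G1=G1&G2=0&0=0 G2=G1=0 G3=G2|G3=0|1=1 G4=G3|G2=1|0=1 -> 00011
Step 7: G0=G2=0 G1=G1&G2=0&0=0 G2=G1=0 G3=G2|G3=0|1=1 G4=G3|G2=1|0=1 -> 00011

00011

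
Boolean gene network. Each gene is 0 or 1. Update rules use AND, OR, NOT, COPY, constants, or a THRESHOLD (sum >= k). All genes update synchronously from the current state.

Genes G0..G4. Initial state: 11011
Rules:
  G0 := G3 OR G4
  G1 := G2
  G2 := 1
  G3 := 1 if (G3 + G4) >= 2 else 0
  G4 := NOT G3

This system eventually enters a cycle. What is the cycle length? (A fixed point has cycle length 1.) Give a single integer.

Answer: 1

Derivation:
Step 0: 11011
Step 1: G0=G3|G4=1|1=1 G1=G2=0 G2=1(const) G3=(1+1>=2)=1 G4=NOT G3=NOT 1=0 -> 10110
Step 2: G0=G3|G4=1|0=1 G1=G2=1 G2=1(const) G3=(1+0>=2)=0 G4=NOT G3=NOT 1=0 -> 11100
Step 3: G0=G3|G4=0|0=0 G1=G2=1 G2=1(const) G3=(0+0>=2)=0 G4=NOT G3=NOT 0=1 -> 01101
Step 4: G0=G3|G4=0|1=1 G1=G2=1 G2=1(const) G3=(0+1>=2)=0 G4=NOT G3=NOT 0=1 -> 11101
Step 5: G0=G3|G4=0|1=1 G1=G2=1 G2=1(const) G3=(0+1>=2)=0 G4=NOT G3=NOT 0=1 -> 11101
State from step 5 equals state from step 4 -> cycle length 1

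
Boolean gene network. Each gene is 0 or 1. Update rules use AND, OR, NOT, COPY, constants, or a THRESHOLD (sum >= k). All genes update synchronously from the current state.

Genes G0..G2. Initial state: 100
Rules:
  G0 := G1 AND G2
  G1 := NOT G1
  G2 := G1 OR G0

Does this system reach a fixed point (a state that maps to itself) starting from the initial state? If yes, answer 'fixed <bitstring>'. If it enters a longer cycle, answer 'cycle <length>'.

Step 0: 100
Step 1: G0=G1&G2=0&0=0 G1=NOT G1=NOT 0=1 G2=G1|G0=0|1=1 -> 011
Step 2: G0=G1&G2=1&1=1 G1=NOT G1=NOT 1=0 G2=G1|G0=1|0=1 -> 101
Step 3: G0=G1&G2=0&1=0 G1=NOT G1=NOT 0=1 G2=G1|G0=0|1=1 -> 011
Cycle of length 2 starting at step 1 -> no fixed point

Answer: cycle 2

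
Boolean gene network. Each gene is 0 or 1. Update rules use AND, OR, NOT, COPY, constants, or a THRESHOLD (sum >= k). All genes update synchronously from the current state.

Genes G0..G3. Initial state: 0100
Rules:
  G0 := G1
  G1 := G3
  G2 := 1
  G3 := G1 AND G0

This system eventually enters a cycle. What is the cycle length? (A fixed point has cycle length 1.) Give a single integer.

Answer: 1

Derivation:
Step 0: 0100
Step 1: G0=G1=1 G1=G3=0 G2=1(const) G3=G1&G0=1&0=0 -> 1010
Step 2: G0=G1=0 G1=G3=0 G2=1(const) G3=G1&G0=0&1=0 -> 0010
Step 3: G0=G1=0 G1=G3=0 G2=1(const) G3=G1&G0=0&0=0 -> 0010
State from step 3 equals state from step 2 -> cycle length 1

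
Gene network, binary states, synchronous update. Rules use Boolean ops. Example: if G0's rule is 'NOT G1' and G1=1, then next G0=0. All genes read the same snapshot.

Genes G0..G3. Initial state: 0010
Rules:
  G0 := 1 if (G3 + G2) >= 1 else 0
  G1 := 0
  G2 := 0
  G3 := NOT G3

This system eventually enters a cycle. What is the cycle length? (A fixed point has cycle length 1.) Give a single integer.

Step 0: 0010
Step 1: G0=(0+1>=1)=1 G1=0(const) G2=0(const) G3=NOT G3=NOT 0=1 -> 1001
Step 2: G0=(1+0>=1)=1 G1=0(const) G2=0(const) G3=NOT G3=NOT 1=0 -> 1000
Step 3: G0=(0+0>=1)=0 G1=0(const) G2=0(const) G3=NOT G3=NOT 0=1 -> 0001
Step 4: G0=(1+0>=1)=1 G1=0(const) G2=0(const) G3=NOT G3=NOT 1=0 -> 1000
State from step 4 equals state from step 2 -> cycle length 2

Answer: 2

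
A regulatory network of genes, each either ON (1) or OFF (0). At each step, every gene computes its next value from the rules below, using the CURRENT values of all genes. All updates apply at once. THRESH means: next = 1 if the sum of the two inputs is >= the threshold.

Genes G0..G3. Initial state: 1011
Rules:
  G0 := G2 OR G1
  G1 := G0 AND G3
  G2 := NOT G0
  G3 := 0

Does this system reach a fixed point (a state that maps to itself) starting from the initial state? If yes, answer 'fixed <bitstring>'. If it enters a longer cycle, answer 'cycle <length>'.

Answer: cycle 4

Derivation:
Step 0: 1011
Step 1: G0=G2|G1=1|0=1 G1=G0&G3=1&1=1 G2=NOT G0=NOT 1=0 G3=0(const) -> 1100
Step 2: G0=G2|G1=0|1=1 G1=G0&G3=1&0=0 G2=NOT G0=NOT 1=0 G3=0(const) -> 1000
Step 3: G0=G2|G1=0|0=0 G1=G0&G3=1&0=0 G2=NOT G0=NOT 1=0 G3=0(const) -> 0000
Step 4: G0=G2|G1=0|0=0 G1=G0&G3=0&0=0 G2=NOT G0=NOT 0=1 G3=0(const) -> 0010
Step 5: G0=G2|G1=1|0=1 G1=G0&G3=0&0=0 G2=NOT G0=NOT 0=1 G3=0(const) -> 1010
Step 6: G0=G2|G1=1|0=1 G1=G0&G3=1&0=0 G2=NOT G0=NOT 1=0 G3=0(const) -> 1000
Cycle of length 4 starting at step 2 -> no fixed point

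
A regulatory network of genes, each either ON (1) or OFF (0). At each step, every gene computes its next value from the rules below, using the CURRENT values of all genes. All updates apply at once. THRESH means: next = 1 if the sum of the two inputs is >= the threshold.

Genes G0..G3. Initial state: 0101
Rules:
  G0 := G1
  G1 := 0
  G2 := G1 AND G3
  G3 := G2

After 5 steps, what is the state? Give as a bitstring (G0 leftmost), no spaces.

Step 1: G0=G1=1 G1=0(const) G2=G1&G3=1&1=1 G3=G2=0 -> 1010
Step 2: G0=G1=0 G1=0(const) G2=G1&G3=0&0=0 G3=G2=1 -> 0001
Step 3: G0=G1=0 G1=0(const) G2=G1&G3=0&1=0 G3=G2=0 -> 0000
Step 4: G0=G1=0 G1=0(const) G2=G1&G3=0&0=0 G3=G2=0 -> 0000
Step 5: G0=G1=0 G1=0(const) G2=G1&G3=0&0=0 G3=G2=0 -> 0000

0000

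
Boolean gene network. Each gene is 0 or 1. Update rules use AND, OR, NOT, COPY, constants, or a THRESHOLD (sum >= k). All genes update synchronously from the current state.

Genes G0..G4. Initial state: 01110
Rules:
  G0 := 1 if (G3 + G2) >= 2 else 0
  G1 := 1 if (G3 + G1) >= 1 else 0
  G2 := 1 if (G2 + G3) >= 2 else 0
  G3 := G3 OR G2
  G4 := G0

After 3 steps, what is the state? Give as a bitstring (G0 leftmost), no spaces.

Step 1: G0=(1+1>=2)=1 G1=(1+1>=1)=1 G2=(1+1>=2)=1 G3=G3|G2=1|1=1 G4=G0=0 -> 11110
Step 2: G0=(1+1>=2)=1 G1=(1+1>=1)=1 G2=(1+1>=2)=1 G3=G3|G2=1|1=1 G4=G0=1 -> 11111
Step 3: G0=(1+1>=2)=1 G1=(1+1>=1)=1 G2=(1+1>=2)=1 G3=G3|G2=1|1=1 G4=G0=1 -> 11111

11111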